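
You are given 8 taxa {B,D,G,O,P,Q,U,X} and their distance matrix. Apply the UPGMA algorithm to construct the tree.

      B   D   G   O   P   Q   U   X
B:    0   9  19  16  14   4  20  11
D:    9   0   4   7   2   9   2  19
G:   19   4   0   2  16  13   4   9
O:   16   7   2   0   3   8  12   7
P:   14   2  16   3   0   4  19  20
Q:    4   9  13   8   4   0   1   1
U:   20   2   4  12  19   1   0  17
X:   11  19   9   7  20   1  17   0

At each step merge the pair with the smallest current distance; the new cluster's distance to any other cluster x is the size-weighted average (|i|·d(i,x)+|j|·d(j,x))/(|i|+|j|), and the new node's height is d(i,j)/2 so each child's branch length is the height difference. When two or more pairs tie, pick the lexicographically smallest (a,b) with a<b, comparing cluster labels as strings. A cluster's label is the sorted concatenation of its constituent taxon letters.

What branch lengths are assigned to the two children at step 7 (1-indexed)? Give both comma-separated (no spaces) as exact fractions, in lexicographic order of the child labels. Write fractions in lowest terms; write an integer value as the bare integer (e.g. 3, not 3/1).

step 1: merge (Q,U) at d=1; branch lengths Q→1/2, U→1/2; new cluster QU
  updated: d(B,QU)=12, d(D,QU)=11/2, d(G,QU)=17/2, d(O,QU)=10, d(P,QU)=23/2, d(QU,X)=9
step 2: merge (D,P) at d=2; branch lengths D→1, P→1; new cluster DP
  updated: d(B,DP)=23/2, d(DP,G)=10, d(DP,O)=5, d(DP,QU)=17/2, d(DP,X)=39/2
step 3: merge (G,O) at d=2; branch lengths G→1, O→1; new cluster GO
  updated: d(B,GO)=35/2, d(DP,GO)=15/2, d(GO,QU)=37/4, d(GO,X)=8
step 4: merge (DP,GO) at d=15/2; branch lengths DP→11/4, GO→11/4; new cluster DGOP
  updated: d(B,DGOP)=29/2, d(DGOP,QU)=71/8, d(DGOP,X)=55/4
step 5: merge (DGOP,QU) at d=71/8; branch lengths DGOP→11/16, QU→63/16; new cluster DGOPQU
  updated: d(B,DGOPQU)=41/3, d(DGOPQU,X)=73/6
step 6: merge (B,X) at d=11; branch lengths B→11/2, X→11/2; new cluster BX
  updated: d(BX,DGOPQU)=155/12
step 7: merge (BX,DGOPQU) at d=155/12; branch lengths BX→23/24, DGOPQU→97/48; new cluster BDGOPQUX
final tree: ((B:11/2,X:11/2):23/24,(((D:1,P:1):11/4,(G:1,O:1):11/4):11/16,(Q:1/2,U:1/2):63/16):97/48)
total length: 1397/48

23/24,97/48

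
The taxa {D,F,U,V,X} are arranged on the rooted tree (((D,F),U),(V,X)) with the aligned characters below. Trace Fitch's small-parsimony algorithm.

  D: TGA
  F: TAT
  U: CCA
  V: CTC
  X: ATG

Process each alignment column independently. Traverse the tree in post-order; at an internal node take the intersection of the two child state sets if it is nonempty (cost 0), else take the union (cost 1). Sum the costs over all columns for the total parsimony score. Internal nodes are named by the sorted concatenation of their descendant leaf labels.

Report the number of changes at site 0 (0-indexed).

2

DF@0: {T} ∩ {T} = {T} (intersection, +0)
DFU@0: {T} ∪ {C} = {C,T} (union, +1)
VX@0: {C} ∪ {A} = {A,C} (union, +1)
DFUVX@0: {C,T} ∩ {A,C} = {C} (intersection, +0)
DF@1: {G} ∪ {A} = {A,G} (union, +1)
DFU@1: {A,G} ∪ {C} = {A,C,G} (union, +1)
VX@1: {T} ∩ {T} = {T} (intersection, +0)
DFUVX@1: {A,C,G} ∪ {T} = {A,C,G,T} (union, +1)
DF@2: {A} ∪ {T} = {A,T} (union, +1)
DFU@2: {A,T} ∩ {A} = {A} (intersection, +0)
VX@2: {C} ∪ {G} = {C,G} (union, +1)
DFUVX@2: {A} ∪ {C,G} = {A,C,G} (union, +1)
per-site changes: [2, 3, 3]; total = 8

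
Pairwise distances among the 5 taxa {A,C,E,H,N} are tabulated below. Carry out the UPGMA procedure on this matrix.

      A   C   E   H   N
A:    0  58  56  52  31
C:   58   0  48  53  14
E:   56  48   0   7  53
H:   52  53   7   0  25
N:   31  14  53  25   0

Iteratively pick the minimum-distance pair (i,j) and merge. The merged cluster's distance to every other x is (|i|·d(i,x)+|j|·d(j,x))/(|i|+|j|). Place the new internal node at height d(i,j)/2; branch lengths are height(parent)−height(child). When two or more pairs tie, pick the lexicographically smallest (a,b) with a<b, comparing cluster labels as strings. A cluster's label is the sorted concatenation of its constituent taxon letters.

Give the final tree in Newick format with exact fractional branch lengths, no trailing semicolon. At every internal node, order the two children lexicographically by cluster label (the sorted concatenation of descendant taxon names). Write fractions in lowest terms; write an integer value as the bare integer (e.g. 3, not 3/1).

1. join E+H (d=7) ⇒ EH; edges |E|=7/2, |H|=7/2
  updated: d(A,EH)=54, d(C,EH)=101/2, d(EH,N)=39
2. join C+N (d=14) ⇒ CN; edges |C|=7, |N|=7
  updated: d(A,CN)=89/2, d(CN,EH)=179/4
3. join A+CN (d=89/2) ⇒ ACN; edges |A|=89/4, |CN|=61/4
  updated: d(ACN,EH)=287/6
4. join ACN+EH (d=287/6) ⇒ ACEHN; edges |ACN|=5/3, |EH|=245/12
final tree: ((A:89/4,(C:7,N:7):61/4):5/3,(E:7/2,H:7/2):245/12)
total length: 967/12

((A:89/4,(C:7,N:7):61/4):5/3,(E:7/2,H:7/2):245/12)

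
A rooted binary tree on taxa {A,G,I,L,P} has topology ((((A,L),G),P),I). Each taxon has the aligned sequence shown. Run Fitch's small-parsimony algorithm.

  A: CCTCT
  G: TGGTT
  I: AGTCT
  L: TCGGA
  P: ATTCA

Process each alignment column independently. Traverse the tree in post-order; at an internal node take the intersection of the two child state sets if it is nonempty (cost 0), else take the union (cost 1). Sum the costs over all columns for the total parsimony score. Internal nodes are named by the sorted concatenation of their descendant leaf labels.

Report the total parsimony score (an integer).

10

[col 0] AL: children A:{C}, L:{T} ∪→ {C,T}; cost 1
[col 0] AGL: children AL:{C,T}, G:{T} ∩→ {T}; cost 0
[col 0] AGLP: children AGL:{T}, P:{A} ∪→ {A,T}; cost 1
[col 0] AGILP: children AGLP:{A,T}, I:{A} ∩→ {A}; cost 0
[col 1] AL: children A:{C}, L:{C} ∩→ {C}; cost 0
[col 1] AGL: children AL:{C}, G:{G} ∪→ {C,G}; cost 1
[col 1] AGLP: children AGL:{C,G}, P:{T} ∪→ {C,G,T}; cost 1
[col 1] AGILP: children AGLP:{C,G,T}, I:{G} ∩→ {G}; cost 0
[col 2] AL: children A:{T}, L:{G} ∪→ {G,T}; cost 1
[col 2] AGL: children AL:{G,T}, G:{G} ∩→ {G}; cost 0
[col 2] AGLP: children AGL:{G}, P:{T} ∪→ {G,T}; cost 1
[col 2] AGILP: children AGLP:{G,T}, I:{T} ∩→ {T}; cost 0
[col 3] AL: children A:{C}, L:{G} ∪→ {C,G}; cost 1
[col 3] AGL: children AL:{C,G}, G:{T} ∪→ {C,G,T}; cost 1
[col 3] AGLP: children AGL:{C,G,T}, P:{C} ∩→ {C}; cost 0
[col 3] AGILP: children AGLP:{C}, I:{C} ∩→ {C}; cost 0
[col 4] AL: children A:{T}, L:{A} ∪→ {A,T}; cost 1
[col 4] AGL: children AL:{A,T}, G:{T} ∩→ {T}; cost 0
[col 4] AGLP: children AGL:{T}, P:{A} ∪→ {A,T}; cost 1
[col 4] AGILP: children AGLP:{A,T}, I:{T} ∩→ {T}; cost 0
per-site changes: [2, 2, 2, 2, 2]; total = 10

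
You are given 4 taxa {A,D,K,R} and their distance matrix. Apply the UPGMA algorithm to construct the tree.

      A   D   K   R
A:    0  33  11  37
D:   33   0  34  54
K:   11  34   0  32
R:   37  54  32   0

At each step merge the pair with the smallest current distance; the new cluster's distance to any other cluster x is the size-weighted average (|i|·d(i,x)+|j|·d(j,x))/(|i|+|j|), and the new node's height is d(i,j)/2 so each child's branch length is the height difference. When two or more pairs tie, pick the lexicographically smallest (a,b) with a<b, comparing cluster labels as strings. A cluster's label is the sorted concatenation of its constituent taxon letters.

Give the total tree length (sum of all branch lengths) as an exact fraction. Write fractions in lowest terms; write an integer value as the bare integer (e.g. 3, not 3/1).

step 1: merge (A,K) at d=11; branch lengths A→11/2, K→11/2; new cluster AK
  updated: d(AK,D)=67/2, d(AK,R)=69/2
step 2: merge (AK,D) at d=67/2; branch lengths AK→45/4, D→67/4; new cluster ADK
  updated: d(ADK,R)=41
step 3: merge (ADK,R) at d=41; branch lengths ADK→15/4, R→41/2; new cluster ADKR
final tree: (((A:11/2,K:11/2):45/4,D:67/4):15/4,R:41/2)
total length: 253/4

253/4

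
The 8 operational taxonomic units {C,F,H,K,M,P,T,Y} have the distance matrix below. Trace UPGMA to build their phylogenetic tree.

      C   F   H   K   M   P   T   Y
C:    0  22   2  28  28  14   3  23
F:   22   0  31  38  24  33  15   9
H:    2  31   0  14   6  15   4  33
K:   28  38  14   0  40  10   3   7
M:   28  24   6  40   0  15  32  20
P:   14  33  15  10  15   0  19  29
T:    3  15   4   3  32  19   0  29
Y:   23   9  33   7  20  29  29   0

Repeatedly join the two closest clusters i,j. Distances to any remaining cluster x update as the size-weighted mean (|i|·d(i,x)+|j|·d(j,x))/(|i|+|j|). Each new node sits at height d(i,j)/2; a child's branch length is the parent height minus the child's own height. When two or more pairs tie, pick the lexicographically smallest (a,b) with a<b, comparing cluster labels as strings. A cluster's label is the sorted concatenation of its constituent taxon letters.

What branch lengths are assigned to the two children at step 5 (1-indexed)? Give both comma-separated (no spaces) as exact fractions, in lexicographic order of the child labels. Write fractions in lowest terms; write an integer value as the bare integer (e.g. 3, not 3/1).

9/8,29/4

iteration 1: select C,H (d=2); attach at lengths (1, 1); label the merged cluster CH
  updated: d(CH,F)=53/2, d(CH,K)=21, d(CH,M)=17, d(CH,P)=29/2, d(CH,T)=7/2, d(CH,Y)=28
iteration 2: select K,T (d=3); attach at lengths (3/2, 3/2); label the merged cluster KT
  updated: d(CH,KT)=49/4, d(F,KT)=53/2, d(KT,M)=36, d(KT,P)=29/2, d(KT,Y)=18
iteration 3: select F,Y (d=9); attach at lengths (9/2, 9/2); label the merged cluster FY
  updated: d(CH,FY)=109/4, d(FY,KT)=89/4, d(FY,M)=22, d(FY,P)=31
iteration 4: select CH,KT (d=49/4); attach at lengths (41/8, 37/8); label the merged cluster CHKT
  updated: d(CHKT,FY)=99/4, d(CHKT,M)=53/2, d(CHKT,P)=29/2
iteration 5: select CHKT,P (d=29/2); attach at lengths (9/8, 29/4); label the merged cluster CHKPT
  updated: d(CHKPT,FY)=26, d(CHKPT,M)=121/5
iteration 6: select FY,M (d=22); attach at lengths (13/2, 11); label the merged cluster FMY
  updated: d(CHKPT,FMY)=127/5
iteration 7: select CHKPT,FMY (d=127/5); attach at lengths (109/20, 17/10); label the merged cluster CFHKMPTY
final tree: ((((C:1,H:1):41/8,(K:3/2,T:3/2):37/8):9/8,P:29/4):109/20,((F:9/2,Y:9/2):13/2,M:11):17/10)
total length: 2271/40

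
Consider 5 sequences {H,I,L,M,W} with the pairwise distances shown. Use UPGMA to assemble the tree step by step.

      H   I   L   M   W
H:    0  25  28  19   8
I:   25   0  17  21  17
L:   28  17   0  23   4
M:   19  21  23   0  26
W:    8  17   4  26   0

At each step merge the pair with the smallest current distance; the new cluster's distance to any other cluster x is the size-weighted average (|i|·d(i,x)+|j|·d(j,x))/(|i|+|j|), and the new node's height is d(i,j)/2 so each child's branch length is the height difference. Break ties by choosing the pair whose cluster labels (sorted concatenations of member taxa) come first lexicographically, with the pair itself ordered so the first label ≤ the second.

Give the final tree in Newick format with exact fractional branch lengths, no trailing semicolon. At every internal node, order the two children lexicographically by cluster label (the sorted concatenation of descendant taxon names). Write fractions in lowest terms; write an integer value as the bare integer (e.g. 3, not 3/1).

iteration 1: select L,W (d=4); attach at lengths (2, 2); label the merged cluster LW
  updated: d(H,LW)=18, d(I,LW)=17, d(LW,M)=49/2
iteration 2: select I,LW (d=17); attach at lengths (17/2, 13/2); label the merged cluster ILW
  updated: d(H,ILW)=61/3, d(ILW,M)=70/3
iteration 3: select H,M (d=19); attach at lengths (19/2, 19/2); label the merged cluster HM
  updated: d(HM,ILW)=131/6
iteration 4: select HM,ILW (d=131/6); attach at lengths (17/12, 29/12); label the merged cluster HILMW
final tree: ((H:19/2,M:19/2):17/12,(I:17/2,(L:2,W:2):13/2):29/12)
total length: 251/6

((H:19/2,M:19/2):17/12,(I:17/2,(L:2,W:2):13/2):29/12)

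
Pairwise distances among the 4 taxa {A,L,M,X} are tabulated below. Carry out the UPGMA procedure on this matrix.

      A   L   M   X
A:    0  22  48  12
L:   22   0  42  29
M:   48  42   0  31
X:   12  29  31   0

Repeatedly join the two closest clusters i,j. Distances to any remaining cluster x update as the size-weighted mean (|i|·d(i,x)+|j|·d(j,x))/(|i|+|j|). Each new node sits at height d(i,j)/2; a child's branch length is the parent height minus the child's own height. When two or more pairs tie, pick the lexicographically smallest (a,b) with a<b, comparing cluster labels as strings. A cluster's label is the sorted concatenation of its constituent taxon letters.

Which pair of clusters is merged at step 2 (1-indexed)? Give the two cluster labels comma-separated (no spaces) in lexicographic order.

AX,L

iteration 1: select A,X (d=12); attach at lengths (6, 6); label the merged cluster AX
  updated: d(AX,L)=51/2, d(AX,M)=79/2
iteration 2: select AX,L (d=51/2); attach at lengths (27/4, 51/4); label the merged cluster ALX
  updated: d(ALX,M)=121/3
iteration 3: select ALX,M (d=121/3); attach at lengths (89/12, 121/6); label the merged cluster ALMX
final tree: (((A:6,X:6):27/4,L:51/4):89/12,M:121/6)
total length: 709/12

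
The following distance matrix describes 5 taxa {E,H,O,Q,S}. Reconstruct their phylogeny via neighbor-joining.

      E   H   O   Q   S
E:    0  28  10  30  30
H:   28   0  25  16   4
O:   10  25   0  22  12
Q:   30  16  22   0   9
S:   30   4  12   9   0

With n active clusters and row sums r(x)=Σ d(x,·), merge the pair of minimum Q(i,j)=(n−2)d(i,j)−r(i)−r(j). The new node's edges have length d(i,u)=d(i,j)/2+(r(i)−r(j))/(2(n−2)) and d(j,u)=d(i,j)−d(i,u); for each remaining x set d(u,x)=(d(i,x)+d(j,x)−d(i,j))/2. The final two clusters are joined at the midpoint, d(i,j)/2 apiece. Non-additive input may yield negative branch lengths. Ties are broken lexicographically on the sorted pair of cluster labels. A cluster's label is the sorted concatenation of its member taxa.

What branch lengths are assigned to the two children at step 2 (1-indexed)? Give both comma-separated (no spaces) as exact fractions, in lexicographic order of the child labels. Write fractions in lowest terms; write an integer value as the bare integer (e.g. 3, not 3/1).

109/8,59/8

step 1: merge (E,O) at d=10, Q=-137; branch lengths E→59/6, O→1/6; new cluster EO
  updated: d(EO,H)=43/2, d(EO,Q)=21, d(EO,S)=16
step 2: merge (EO,Q) at d=21, Q=-125/2; branch lengths EO→109/8, Q→59/8; new cluster EOQ
  updated: d(EOQ,H)=33/4, d(EOQ,S)=2
step 3: merge (EOQ,H) at d=33/4, Q=-57/4; branch lengths EOQ→25/8, H→41/8; new cluster EHOQ
  updated: d(EHOQ,S)=-9/8
step 4: merge (EHOQ,S) at d=-9/8; branch lengths EHOQ→-9/16, S→-9/16; new cluster EHOQS
final tree: ((((E:59/6,O:1/6):109/8,Q:59/8):25/8,H:41/8):-9/16,S:-9/16)
total length: 305/8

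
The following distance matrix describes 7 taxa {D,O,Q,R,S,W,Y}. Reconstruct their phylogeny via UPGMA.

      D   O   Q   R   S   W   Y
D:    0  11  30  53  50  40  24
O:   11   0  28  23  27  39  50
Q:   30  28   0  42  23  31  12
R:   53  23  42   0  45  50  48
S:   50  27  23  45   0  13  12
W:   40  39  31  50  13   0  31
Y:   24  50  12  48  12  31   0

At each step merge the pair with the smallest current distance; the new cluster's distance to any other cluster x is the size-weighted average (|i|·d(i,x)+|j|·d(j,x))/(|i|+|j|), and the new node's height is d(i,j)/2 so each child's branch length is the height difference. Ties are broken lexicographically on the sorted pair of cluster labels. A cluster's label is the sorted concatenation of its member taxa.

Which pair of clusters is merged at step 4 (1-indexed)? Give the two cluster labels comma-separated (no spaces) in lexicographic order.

1. join D+O (d=11) ⇒ DO; edges |D|=11/2, |O|=11/2
  updated: d(DO,Q)=29, d(DO,R)=38, d(DO,S)=77/2, d(DO,W)=79/2, d(DO,Y)=37
2. join Q+Y (d=12) ⇒ QY; edges |Q|=6, |Y|=6
  updated: d(DO,QY)=33, d(QY,R)=45, d(QY,S)=35/2, d(QY,W)=31
3. join S+W (d=13) ⇒ SW; edges |S|=13/2, |W|=13/2
  updated: d(DO,SW)=39, d(QY,SW)=97/4, d(R,SW)=95/2
4. join QY+SW (d=97/4) ⇒ QSWY; edges |QY|=49/8, |SW|=45/8
  updated: d(DO,QSWY)=36, d(QSWY,R)=185/4
5. join DO+QSWY (d=36) ⇒ DOQSWY; edges |DO|=25/2, |QSWY|=47/8
  updated: d(DOQSWY,R)=87/2
6. join DOQSWY+R (d=87/2) ⇒ DOQRSWY; edges |DOQSWY|=15/4, |R|=87/4
final tree: (((D:11/2,O:11/2):25/2,((Q:6,Y:6):49/8,(S:13/2,W:13/2):45/8):47/8):15/4,R:87/4)
total length: 733/8

QY,SW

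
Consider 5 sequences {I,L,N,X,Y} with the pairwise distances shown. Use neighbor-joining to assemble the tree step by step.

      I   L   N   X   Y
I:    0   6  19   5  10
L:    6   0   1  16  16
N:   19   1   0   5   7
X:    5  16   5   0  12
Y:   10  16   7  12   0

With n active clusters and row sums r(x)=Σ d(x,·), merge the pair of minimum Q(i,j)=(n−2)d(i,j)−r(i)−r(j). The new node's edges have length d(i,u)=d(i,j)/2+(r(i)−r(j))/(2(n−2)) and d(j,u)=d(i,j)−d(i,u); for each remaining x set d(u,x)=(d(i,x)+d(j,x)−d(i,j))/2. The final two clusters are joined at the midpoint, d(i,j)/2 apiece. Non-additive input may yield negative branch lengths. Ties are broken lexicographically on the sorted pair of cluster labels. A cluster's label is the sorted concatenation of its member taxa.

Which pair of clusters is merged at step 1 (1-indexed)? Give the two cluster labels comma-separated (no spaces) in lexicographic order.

L,N

iteration 1: select L,N (d=1, Q=-68); attach at lengths (5/3, -2/3); label the merged cluster LN
  updated: d(I,LN)=12, d(LN,X)=10, d(LN,Y)=11
iteration 2: select I,X (d=5, Q=-44); attach at lengths (5/2, 5/2); label the merged cluster IX
  updated: d(IX,LN)=17/2, d(IX,Y)=17/2
iteration 3: select IX,LN (d=17/2, Q=-28); attach at lengths (3, 11/2); label the merged cluster ILNX
  updated: d(ILNX,Y)=11/2
iteration 4: select ILNX,Y (d=11/2); attach at lengths (11/4, 11/4); label the merged cluster ILNXY
final tree: (((I:5/2,X:5/2):3,(L:5/3,N:-2/3):11/2):11/4,Y:11/4)
total length: 20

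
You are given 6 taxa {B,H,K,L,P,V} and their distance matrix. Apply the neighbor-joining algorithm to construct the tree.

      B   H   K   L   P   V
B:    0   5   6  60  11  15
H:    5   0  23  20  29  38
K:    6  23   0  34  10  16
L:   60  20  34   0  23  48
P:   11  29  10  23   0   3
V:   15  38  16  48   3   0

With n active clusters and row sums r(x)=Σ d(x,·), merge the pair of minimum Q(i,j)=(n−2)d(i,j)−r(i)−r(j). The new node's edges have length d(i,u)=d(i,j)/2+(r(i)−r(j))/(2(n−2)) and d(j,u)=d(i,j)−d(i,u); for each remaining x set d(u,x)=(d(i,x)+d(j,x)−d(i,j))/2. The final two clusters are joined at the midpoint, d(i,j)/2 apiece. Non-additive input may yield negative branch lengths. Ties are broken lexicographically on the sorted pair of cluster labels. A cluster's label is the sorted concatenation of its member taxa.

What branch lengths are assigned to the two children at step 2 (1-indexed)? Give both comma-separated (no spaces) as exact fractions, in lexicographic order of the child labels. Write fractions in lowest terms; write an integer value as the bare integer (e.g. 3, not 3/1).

-3,6

1. join H+L (d=20, Q=-220) ⇒ HL; edges |H|=5/4, |L|=75/4
  updated: d(B,HL)=45/2, d(HL,K)=37/2, d(HL,P)=16, d(HL,V)=33
2. join P+V (d=3, Q=-98) ⇒ PV; edges |P|=-3, |V|=6
  updated: d(B,PV)=23/2, d(HL,PV)=23, d(K,PV)=23/2
3. join B+K (d=6, Q=-64) ⇒ BK; edges |B|=4, |K|=2
  updated: d(BK,HL)=35/2, d(BK,PV)=17/2
4. join BK+HL (d=35/2, Q=-49) ⇒ BHKL; edges |BK|=3/2, |HL|=16
  updated: d(BHKL,PV)=7
5. join BHKL+PV (d=7) ⇒ BHKLPV; edges |BHKL|=7/2, |PV|=7/2
final tree: (((B:4,K:2):3/2,(H:5/4,L:75/4):16):7/2,(P:-3,V:6):7/2)
total length: 107/2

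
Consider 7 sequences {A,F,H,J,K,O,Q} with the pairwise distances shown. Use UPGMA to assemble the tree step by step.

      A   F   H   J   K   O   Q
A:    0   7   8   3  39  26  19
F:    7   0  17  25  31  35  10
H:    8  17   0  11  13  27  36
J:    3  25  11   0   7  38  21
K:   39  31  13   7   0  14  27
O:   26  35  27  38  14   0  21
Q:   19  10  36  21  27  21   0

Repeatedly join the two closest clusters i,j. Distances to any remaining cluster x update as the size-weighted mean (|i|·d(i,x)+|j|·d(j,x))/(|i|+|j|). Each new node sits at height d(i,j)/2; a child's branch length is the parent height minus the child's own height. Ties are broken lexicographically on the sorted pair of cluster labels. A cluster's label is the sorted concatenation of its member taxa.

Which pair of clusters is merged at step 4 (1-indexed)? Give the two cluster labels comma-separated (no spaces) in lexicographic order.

1. join A+J (d=3) ⇒ AJ; edges |A|=3/2, |J|=3/2
  updated: d(AJ,F)=16, d(AJ,H)=19/2, d(AJ,K)=23, d(AJ,O)=32, d(AJ,Q)=20
2. join AJ+H (d=19/2) ⇒ AHJ; edges |AJ|=13/4, |H|=19/4
  updated: d(AHJ,F)=49/3, d(AHJ,K)=59/3, d(AHJ,O)=91/3, d(AHJ,Q)=76/3
3. join F+Q (d=10) ⇒ FQ; edges |F|=5, |Q|=5
  updated: d(AHJ,FQ)=125/6, d(FQ,K)=29, d(FQ,O)=28
4. join K+O (d=14) ⇒ KO; edges |K|=7, |O|=7
  updated: d(AHJ,KO)=25, d(FQ,KO)=57/2
5. join AHJ+FQ (d=125/6) ⇒ AFHJQ; edges |AHJ|=17/3, |FQ|=65/12
  updated: d(AFHJQ,KO)=132/5
6. join AFHJQ+KO (d=132/5) ⇒ AFHJKOQ; edges |AFHJQ|=167/60, |KO|=31/5
final tree: ((((A:3/2,J:3/2):13/4,H:19/4):17/3,(F:5,Q:5):65/12):167/60,(K:7,O:7):31/5)
total length: 826/15

K,O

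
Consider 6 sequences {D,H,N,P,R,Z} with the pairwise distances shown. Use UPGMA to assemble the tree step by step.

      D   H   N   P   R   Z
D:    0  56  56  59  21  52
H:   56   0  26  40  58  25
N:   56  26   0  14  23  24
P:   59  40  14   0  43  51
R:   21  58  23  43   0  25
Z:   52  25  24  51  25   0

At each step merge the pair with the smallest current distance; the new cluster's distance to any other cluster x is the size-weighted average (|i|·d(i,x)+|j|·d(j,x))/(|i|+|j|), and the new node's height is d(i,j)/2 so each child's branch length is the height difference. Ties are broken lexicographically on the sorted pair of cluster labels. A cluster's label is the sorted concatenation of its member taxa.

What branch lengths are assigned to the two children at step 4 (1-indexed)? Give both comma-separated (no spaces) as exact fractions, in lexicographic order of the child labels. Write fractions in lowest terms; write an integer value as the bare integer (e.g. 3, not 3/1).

41/8,85/8

step 1: merge (N,P) at d=14; branch lengths N→7, P→7; new cluster NP
  updated: d(D,NP)=115/2, d(H,NP)=33, d(NP,R)=33, d(NP,Z)=75/2
step 2: merge (D,R) at d=21; branch lengths D→21/2, R→21/2; new cluster DR
  updated: d(DR,H)=57, d(DR,NP)=181/4, d(DR,Z)=77/2
step 3: merge (H,Z) at d=25; branch lengths H→25/2, Z→25/2; new cluster HZ
  updated: d(DR,HZ)=191/4, d(HZ,NP)=141/4
step 4: merge (HZ,NP) at d=141/4; branch lengths HZ→41/8, NP→85/8; new cluster HNPZ
  updated: d(DR,HNPZ)=93/2
step 5: merge (DR,HNPZ) at d=93/2; branch lengths DR→51/4, HNPZ→45/8; new cluster DHNPRZ
final tree: ((D:21/2,R:21/2):51/4,((H:25/2,Z:25/2):41/8,(N:7,P:7):85/8):45/8)
total length: 753/8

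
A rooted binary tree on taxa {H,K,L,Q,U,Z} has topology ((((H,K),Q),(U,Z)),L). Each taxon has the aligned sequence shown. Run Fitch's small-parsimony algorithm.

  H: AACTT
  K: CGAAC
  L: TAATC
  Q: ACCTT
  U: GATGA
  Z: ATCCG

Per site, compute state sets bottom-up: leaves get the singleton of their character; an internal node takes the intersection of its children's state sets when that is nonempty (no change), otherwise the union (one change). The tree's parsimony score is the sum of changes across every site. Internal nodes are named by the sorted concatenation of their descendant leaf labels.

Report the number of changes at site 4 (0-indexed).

4

[col 0] HK: children H:{A}, K:{C} ∪→ {A,C}; cost 1
[col 0] HKQ: children HK:{A,C}, Q:{A} ∩→ {A}; cost 0
[col 0] UZ: children U:{G}, Z:{A} ∪→ {A,G}; cost 1
[col 0] HKQUZ: children HKQ:{A}, UZ:{A,G} ∩→ {A}; cost 0
[col 0] HKLQUZ: children HKQUZ:{A}, L:{T} ∪→ {A,T}; cost 1
[col 1] HK: children H:{A}, K:{G} ∪→ {A,G}; cost 1
[col 1] HKQ: children HK:{A,G}, Q:{C} ∪→ {A,C,G}; cost 1
[col 1] UZ: children U:{A}, Z:{T} ∪→ {A,T}; cost 1
[col 1] HKQUZ: children HKQ:{A,C,G}, UZ:{A,T} ∩→ {A}; cost 0
[col 1] HKLQUZ: children HKQUZ:{A}, L:{A} ∩→ {A}; cost 0
[col 2] HK: children H:{C}, K:{A} ∪→ {A,C}; cost 1
[col 2] HKQ: children HK:{A,C}, Q:{C} ∩→ {C}; cost 0
[col 2] UZ: children U:{T}, Z:{C} ∪→ {C,T}; cost 1
[col 2] HKQUZ: children HKQ:{C}, UZ:{C,T} ∩→ {C}; cost 0
[col 2] HKLQUZ: children HKQUZ:{C}, L:{A} ∪→ {A,C}; cost 1
[col 3] HK: children H:{T}, K:{A} ∪→ {A,T}; cost 1
[col 3] HKQ: children HK:{A,T}, Q:{T} ∩→ {T}; cost 0
[col 3] UZ: children U:{G}, Z:{C} ∪→ {C,G}; cost 1
[col 3] HKQUZ: children HKQ:{T}, UZ:{C,G} ∪→ {C,G,T}; cost 1
[col 3] HKLQUZ: children HKQUZ:{C,G,T}, L:{T} ∩→ {T}; cost 0
[col 4] HK: children H:{T}, K:{C} ∪→ {C,T}; cost 1
[col 4] HKQ: children HK:{C,T}, Q:{T} ∩→ {T}; cost 0
[col 4] UZ: children U:{A}, Z:{G} ∪→ {A,G}; cost 1
[col 4] HKQUZ: children HKQ:{T}, UZ:{A,G} ∪→ {A,G,T}; cost 1
[col 4] HKLQUZ: children HKQUZ:{A,G,T}, L:{C} ∪→ {A,C,G,T}; cost 1
per-site changes: [3, 3, 3, 3, 4]; total = 16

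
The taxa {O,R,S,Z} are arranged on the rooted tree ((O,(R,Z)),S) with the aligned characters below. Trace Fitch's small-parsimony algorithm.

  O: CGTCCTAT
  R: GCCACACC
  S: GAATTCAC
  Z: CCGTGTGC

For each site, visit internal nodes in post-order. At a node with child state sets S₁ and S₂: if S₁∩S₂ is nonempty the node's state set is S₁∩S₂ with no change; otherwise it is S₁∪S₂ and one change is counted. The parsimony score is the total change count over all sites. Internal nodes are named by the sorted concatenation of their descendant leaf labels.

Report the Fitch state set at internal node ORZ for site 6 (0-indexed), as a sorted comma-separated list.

A,C,G

[col 0] RZ: children R:{G}, Z:{C} ∪→ {C,G}; cost 1
[col 0] ORZ: children O:{C}, RZ:{C,G} ∩→ {C}; cost 0
[col 0] ORSZ: children ORZ:{C}, S:{G} ∪→ {C,G}; cost 1
[col 1] RZ: children R:{C}, Z:{C} ∩→ {C}; cost 0
[col 1] ORZ: children O:{G}, RZ:{C} ∪→ {C,G}; cost 1
[col 1] ORSZ: children ORZ:{C,G}, S:{A} ∪→ {A,C,G}; cost 1
[col 2] RZ: children R:{C}, Z:{G} ∪→ {C,G}; cost 1
[col 2] ORZ: children O:{T}, RZ:{C,G} ∪→ {C,G,T}; cost 1
[col 2] ORSZ: children ORZ:{C,G,T}, S:{A} ∪→ {A,C,G,T}; cost 1
[col 3] RZ: children R:{A}, Z:{T} ∪→ {A,T}; cost 1
[col 3] ORZ: children O:{C}, RZ:{A,T} ∪→ {A,C,T}; cost 1
[col 3] ORSZ: children ORZ:{A,C,T}, S:{T} ∩→ {T}; cost 0
[col 4] RZ: children R:{C}, Z:{G} ∪→ {C,G}; cost 1
[col 4] ORZ: children O:{C}, RZ:{C,G} ∩→ {C}; cost 0
[col 4] ORSZ: children ORZ:{C}, S:{T} ∪→ {C,T}; cost 1
[col 5] RZ: children R:{A}, Z:{T} ∪→ {A,T}; cost 1
[col 5] ORZ: children O:{T}, RZ:{A,T} ∩→ {T}; cost 0
[col 5] ORSZ: children ORZ:{T}, S:{C} ∪→ {C,T}; cost 1
[col 6] RZ: children R:{C}, Z:{G} ∪→ {C,G}; cost 1
[col 6] ORZ: children O:{A}, RZ:{C,G} ∪→ {A,C,G}; cost 1
[col 6] ORSZ: children ORZ:{A,C,G}, S:{A} ∩→ {A}; cost 0
[col 7] RZ: children R:{C}, Z:{C} ∩→ {C}; cost 0
[col 7] ORZ: children O:{T}, RZ:{C} ∪→ {C,T}; cost 1
[col 7] ORSZ: children ORZ:{C,T}, S:{C} ∩→ {C}; cost 0
per-site changes: [2, 2, 3, 2, 2, 2, 2, 1]; total = 16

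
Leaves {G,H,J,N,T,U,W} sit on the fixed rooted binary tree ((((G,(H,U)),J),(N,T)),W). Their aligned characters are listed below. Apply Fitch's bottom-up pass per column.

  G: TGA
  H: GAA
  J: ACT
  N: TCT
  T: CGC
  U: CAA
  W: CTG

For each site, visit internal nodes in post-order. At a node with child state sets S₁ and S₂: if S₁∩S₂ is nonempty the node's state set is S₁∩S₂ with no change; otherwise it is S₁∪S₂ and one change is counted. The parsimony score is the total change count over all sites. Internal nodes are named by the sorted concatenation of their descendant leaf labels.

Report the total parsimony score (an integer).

HU@0: {G} ∪ {C} = {C,G} (union, +1)
GHU@0: {T} ∪ {C,G} = {C,G,T} (union, +1)
GHJU@0: {C,G,T} ∪ {A} = {A,C,G,T} (union, +1)
NT@0: {T} ∪ {C} = {C,T} (union, +1)
GHJNTU@0: {A,C,G,T} ∩ {C,T} = {C,T} (intersection, +0)
GHJNTUW@0: {C,T} ∩ {C} = {C} (intersection, +0)
HU@1: {A} ∩ {A} = {A} (intersection, +0)
GHU@1: {G} ∪ {A} = {A,G} (union, +1)
GHJU@1: {A,G} ∪ {C} = {A,C,G} (union, +1)
NT@1: {C} ∪ {G} = {C,G} (union, +1)
GHJNTU@1: {A,C,G} ∩ {C,G} = {C,G} (intersection, +0)
GHJNTUW@1: {C,G} ∪ {T} = {C,G,T} (union, +1)
HU@2: {A} ∩ {A} = {A} (intersection, +0)
GHU@2: {A} ∩ {A} = {A} (intersection, +0)
GHJU@2: {A} ∪ {T} = {A,T} (union, +1)
NT@2: {T} ∪ {C} = {C,T} (union, +1)
GHJNTU@2: {A,T} ∩ {C,T} = {T} (intersection, +0)
GHJNTUW@2: {T} ∪ {G} = {G,T} (union, +1)
per-site changes: [4, 4, 3]; total = 11

11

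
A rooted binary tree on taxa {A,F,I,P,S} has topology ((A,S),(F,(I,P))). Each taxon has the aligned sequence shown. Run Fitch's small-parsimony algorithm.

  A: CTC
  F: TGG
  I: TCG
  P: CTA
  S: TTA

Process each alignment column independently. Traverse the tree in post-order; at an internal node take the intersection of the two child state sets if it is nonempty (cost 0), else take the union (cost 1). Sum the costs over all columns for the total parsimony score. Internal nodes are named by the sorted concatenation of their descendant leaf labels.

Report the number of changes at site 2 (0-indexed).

3

site 0, node AS: A={C} ∪ S={T} → {C,T} (+1)
site 0, node IP: I={T} ∪ P={C} → {C,T} (+1)
site 0, node FIP: F={T} ∩ IP={C,T} → {T} (+0)
site 0, node AFIPS: AS={C,T} ∩ FIP={T} → {T} (+0)
site 1, node AS: A={T} ∩ S={T} → {T} (+0)
site 1, node IP: I={C} ∪ P={T} → {C,T} (+1)
site 1, node FIP: F={G} ∪ IP={C,T} → {C,G,T} (+1)
site 1, node AFIPS: AS={T} ∩ FIP={C,G,T} → {T} (+0)
site 2, node AS: A={C} ∪ S={A} → {A,C} (+1)
site 2, node IP: I={G} ∪ P={A} → {A,G} (+1)
site 2, node FIP: F={G} ∩ IP={A,G} → {G} (+0)
site 2, node AFIPS: AS={A,C} ∪ FIP={G} → {A,C,G} (+1)
per-site changes: [2, 2, 3]; total = 7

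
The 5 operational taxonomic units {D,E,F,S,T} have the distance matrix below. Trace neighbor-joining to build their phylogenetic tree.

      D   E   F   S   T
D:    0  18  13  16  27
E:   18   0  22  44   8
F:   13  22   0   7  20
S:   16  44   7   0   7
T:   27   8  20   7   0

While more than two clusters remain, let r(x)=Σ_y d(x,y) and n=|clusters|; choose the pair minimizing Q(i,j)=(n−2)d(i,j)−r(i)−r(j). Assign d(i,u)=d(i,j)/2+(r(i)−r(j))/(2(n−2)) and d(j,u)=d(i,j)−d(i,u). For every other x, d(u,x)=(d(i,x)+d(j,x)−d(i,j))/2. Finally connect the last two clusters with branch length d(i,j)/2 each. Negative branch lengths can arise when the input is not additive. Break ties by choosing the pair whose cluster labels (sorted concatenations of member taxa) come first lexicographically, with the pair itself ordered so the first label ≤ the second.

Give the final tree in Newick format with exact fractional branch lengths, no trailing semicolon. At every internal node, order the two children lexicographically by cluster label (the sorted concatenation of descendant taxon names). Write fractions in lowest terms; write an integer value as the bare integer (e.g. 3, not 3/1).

step 1: merge (E,T) at d=8, Q=-130; branch lengths E→9, T→-1; new cluster ET
  updated: d(D,ET)=37/2, d(ET,F)=17, d(ET,S)=43/2
step 2: merge (D,ET) at d=37/2, Q=-135/2; branch lengths D→55/8, ET→93/8; new cluster DET
  updated: d(DET,F)=23/4, d(DET,S)=19/2
step 3: merge (DET,F) at d=23/4, Q=-89/4; branch lengths DET→33/8, F→13/8; new cluster DEFT
  updated: d(DEFT,S)=43/8
step 4: merge (DEFT,S) at d=43/8; branch lengths DEFT→43/16, S→43/16; new cluster DEFST
final tree: (((D:55/8,(E:9,T:-1):93/8):33/8,F:13/8):43/16,S:43/16)
total length: 301/8

(((D:55/8,(E:9,T:-1):93/8):33/8,F:13/8):43/16,S:43/16)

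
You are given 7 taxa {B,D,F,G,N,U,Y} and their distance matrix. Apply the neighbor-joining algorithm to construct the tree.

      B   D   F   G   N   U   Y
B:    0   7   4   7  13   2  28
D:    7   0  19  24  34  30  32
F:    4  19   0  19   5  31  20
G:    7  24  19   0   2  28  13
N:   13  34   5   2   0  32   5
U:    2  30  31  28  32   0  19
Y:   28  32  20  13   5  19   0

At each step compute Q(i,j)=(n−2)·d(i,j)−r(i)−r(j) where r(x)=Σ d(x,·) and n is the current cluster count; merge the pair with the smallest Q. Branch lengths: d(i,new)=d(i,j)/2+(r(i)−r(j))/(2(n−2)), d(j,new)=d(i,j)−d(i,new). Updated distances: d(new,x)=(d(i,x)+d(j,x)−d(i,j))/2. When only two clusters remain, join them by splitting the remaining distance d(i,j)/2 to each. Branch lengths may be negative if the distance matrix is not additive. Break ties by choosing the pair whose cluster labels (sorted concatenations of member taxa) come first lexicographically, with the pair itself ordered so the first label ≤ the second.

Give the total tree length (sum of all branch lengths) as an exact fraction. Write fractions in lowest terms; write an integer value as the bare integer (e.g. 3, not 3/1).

731/16

1. join B+U (d=2, Q=-193) ⇒ BU; edges |B|=-71/10, |U|=91/10
  updated: d(BU,D)=35/2, d(BU,F)=33/2, d(BU,G)=33/2, d(BU,N)=43/2, d(BU,Y)=45/2
2. join BU+D (d=35/2, Q=-151) ⇒ BDU; edges |BU|=19/4, |D|=51/4
  updated: d(BDU,F)=9, d(BDU,G)=23/2, d(BDU,N)=19, d(BDU,Y)=37/2
3. join BDU+F (d=9, Q=-84) ⇒ BDFU; edges |BDU|=16/3, |F|=11/3
  updated: d(BDFU,G)=43/4, d(BDFU,N)=15/2, d(BDFU,Y)=59/4
4. join BDFU+G (d=43/4, Q=-149/4) ⇒ BDFGU; edges |BDFU|=115/16, |G|=57/16
  updated: d(BDFGU,N)=-5/8, d(BDFGU,Y)=17/2
5. join BDFGU+N (d=-5/8, Q=-103/8) ⇒ BDFGNU; edges |BDFGU|=23/16, |N|=-33/16
  updated: d(BDFGNU,Y)=113/16
6. join BDFGNU+Y (d=113/16) ⇒ BDFGNUY; edges |BDFGNU|=113/32, |Y|=113/32
final tree: ((((((B:-71/10,U:91/10):19/4,D:51/4):16/3,F:11/3):115/16,G:57/16):23/16,N:-33/16):113/32,Y:113/32)
total length: 731/16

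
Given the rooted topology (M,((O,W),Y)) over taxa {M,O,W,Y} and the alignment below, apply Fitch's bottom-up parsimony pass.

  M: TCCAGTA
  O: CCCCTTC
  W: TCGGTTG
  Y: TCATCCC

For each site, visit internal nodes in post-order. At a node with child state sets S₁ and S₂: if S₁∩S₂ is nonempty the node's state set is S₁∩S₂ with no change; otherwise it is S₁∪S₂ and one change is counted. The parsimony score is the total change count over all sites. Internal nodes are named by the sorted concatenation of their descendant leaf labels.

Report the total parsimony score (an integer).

11

site 0, node OW: O={C} ∪ W={T} → {C,T} (+1)
site 0, node OWY: OW={C,T} ∩ Y={T} → {T} (+0)
site 0, node MOWY: M={T} ∩ OWY={T} → {T} (+0)
site 1, node OW: O={C} ∩ W={C} → {C} (+0)
site 1, node OWY: OW={C} ∩ Y={C} → {C} (+0)
site 1, node MOWY: M={C} ∩ OWY={C} → {C} (+0)
site 2, node OW: O={C} ∪ W={G} → {C,G} (+1)
site 2, node OWY: OW={C,G} ∪ Y={A} → {A,C,G} (+1)
site 2, node MOWY: M={C} ∩ OWY={A,C,G} → {C} (+0)
site 3, node OW: O={C} ∪ W={G} → {C,G} (+1)
site 3, node OWY: OW={C,G} ∪ Y={T} → {C,G,T} (+1)
site 3, node MOWY: M={A} ∪ OWY={C,G,T} → {A,C,G,T} (+1)
site 4, node OW: O={T} ∩ W={T} → {T} (+0)
site 4, node OWY: OW={T} ∪ Y={C} → {C,T} (+1)
site 4, node MOWY: M={G} ∪ OWY={C,T} → {C,G,T} (+1)
site 5, node OW: O={T} ∩ W={T} → {T} (+0)
site 5, node OWY: OW={T} ∪ Y={C} → {C,T} (+1)
site 5, node MOWY: M={T} ∩ OWY={C,T} → {T} (+0)
site 6, node OW: O={C} ∪ W={G} → {C,G} (+1)
site 6, node OWY: OW={C,G} ∩ Y={C} → {C} (+0)
site 6, node MOWY: M={A} ∪ OWY={C} → {A,C} (+1)
per-site changes: [1, 0, 2, 3, 2, 1, 2]; total = 11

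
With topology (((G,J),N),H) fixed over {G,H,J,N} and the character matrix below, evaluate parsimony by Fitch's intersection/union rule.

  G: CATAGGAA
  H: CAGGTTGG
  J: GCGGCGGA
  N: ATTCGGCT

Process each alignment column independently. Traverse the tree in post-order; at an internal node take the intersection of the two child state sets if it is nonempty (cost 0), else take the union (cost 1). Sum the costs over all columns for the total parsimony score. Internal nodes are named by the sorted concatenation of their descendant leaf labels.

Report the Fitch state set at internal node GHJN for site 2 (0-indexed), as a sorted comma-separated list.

G,T

[col 0] GJ: children G:{C}, J:{G} ∪→ {C,G}; cost 1
[col 0] GJN: children GJ:{C,G}, N:{A} ∪→ {A,C,G}; cost 1
[col 0] GHJN: children GJN:{A,C,G}, H:{C} ∩→ {C}; cost 0
[col 1] GJ: children G:{A}, J:{C} ∪→ {A,C}; cost 1
[col 1] GJN: children GJ:{A,C}, N:{T} ∪→ {A,C,T}; cost 1
[col 1] GHJN: children GJN:{A,C,T}, H:{A} ∩→ {A}; cost 0
[col 2] GJ: children G:{T}, J:{G} ∪→ {G,T}; cost 1
[col 2] GJN: children GJ:{G,T}, N:{T} ∩→ {T}; cost 0
[col 2] GHJN: children GJN:{T}, H:{G} ∪→ {G,T}; cost 1
[col 3] GJ: children G:{A}, J:{G} ∪→ {A,G}; cost 1
[col 3] GJN: children GJ:{A,G}, N:{C} ∪→ {A,C,G}; cost 1
[col 3] GHJN: children GJN:{A,C,G}, H:{G} ∩→ {G}; cost 0
[col 4] GJ: children G:{G}, J:{C} ∪→ {C,G}; cost 1
[col 4] GJN: children GJ:{C,G}, N:{G} ∩→ {G}; cost 0
[col 4] GHJN: children GJN:{G}, H:{T} ∪→ {G,T}; cost 1
[col 5] GJ: children G:{G}, J:{G} ∩→ {G}; cost 0
[col 5] GJN: children GJ:{G}, N:{G} ∩→ {G}; cost 0
[col 5] GHJN: children GJN:{G}, H:{T} ∪→ {G,T}; cost 1
[col 6] GJ: children G:{A}, J:{G} ∪→ {A,G}; cost 1
[col 6] GJN: children GJ:{A,G}, N:{C} ∪→ {A,C,G}; cost 1
[col 6] GHJN: children GJN:{A,C,G}, H:{G} ∩→ {G}; cost 0
[col 7] GJ: children G:{A}, J:{A} ∩→ {A}; cost 0
[col 7] GJN: children GJ:{A}, N:{T} ∪→ {A,T}; cost 1
[col 7] GHJN: children GJN:{A,T}, H:{G} ∪→ {A,G,T}; cost 1
per-site changes: [2, 2, 2, 2, 2, 1, 2, 2]; total = 15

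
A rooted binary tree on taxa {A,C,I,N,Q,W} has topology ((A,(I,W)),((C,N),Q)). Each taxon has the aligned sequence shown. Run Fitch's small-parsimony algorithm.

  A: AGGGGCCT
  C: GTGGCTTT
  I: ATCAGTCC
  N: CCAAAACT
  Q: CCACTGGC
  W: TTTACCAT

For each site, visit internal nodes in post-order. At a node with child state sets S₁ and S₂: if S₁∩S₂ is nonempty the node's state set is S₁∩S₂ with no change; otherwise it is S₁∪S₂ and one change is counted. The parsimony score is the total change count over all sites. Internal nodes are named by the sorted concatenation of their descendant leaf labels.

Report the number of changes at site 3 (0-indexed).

site 0, node IW: I={A} ∪ W={T} → {A,T} (+1)
site 0, node AIW: A={A} ∩ IW={A,T} → {A} (+0)
site 0, node CN: C={G} ∪ N={C} → {C,G} (+1)
site 0, node CNQ: CN={C,G} ∩ Q={C} → {C} (+0)
site 0, node ACINQW: AIW={A} ∪ CNQ={C} → {A,C} (+1)
site 1, node IW: I={T} ∩ W={T} → {T} (+0)
site 1, node AIW: A={G} ∪ IW={T} → {G,T} (+1)
site 1, node CN: C={T} ∪ N={C} → {C,T} (+1)
site 1, node CNQ: CN={C,T} ∩ Q={C} → {C} (+0)
site 1, node ACINQW: AIW={G,T} ∪ CNQ={C} → {C,G,T} (+1)
site 2, node IW: I={C} ∪ W={T} → {C,T} (+1)
site 2, node AIW: A={G} ∪ IW={C,T} → {C,G,T} (+1)
site 2, node CN: C={G} ∪ N={A} → {A,G} (+1)
site 2, node CNQ: CN={A,G} ∩ Q={A} → {A} (+0)
site 2, node ACINQW: AIW={C,G,T} ∪ CNQ={A} → {A,C,G,T} (+1)
site 3, node IW: I={A} ∩ W={A} → {A} (+0)
site 3, node AIW: A={G} ∪ IW={A} → {A,G} (+1)
site 3, node CN: C={G} ∪ N={A} → {A,G} (+1)
site 3, node CNQ: CN={A,G} ∪ Q={C} → {A,C,G} (+1)
site 3, node ACINQW: AIW={A,G} ∩ CNQ={A,C,G} → {A,G} (+0)
site 4, node IW: I={G} ∪ W={C} → {C,G} (+1)
site 4, node AIW: A={G} ∩ IW={C,G} → {G} (+0)
site 4, node CN: C={C} ∪ N={A} → {A,C} (+1)
site 4, node CNQ: CN={A,C} ∪ Q={T} → {A,C,T} (+1)
site 4, node ACINQW: AIW={G} ∪ CNQ={A,C,T} → {A,C,G,T} (+1)
site 5, node IW: I={T} ∪ W={C} → {C,T} (+1)
site 5, node AIW: A={C} ∩ IW={C,T} → {C} (+0)
site 5, node CN: C={T} ∪ N={A} → {A,T} (+1)
site 5, node CNQ: CN={A,T} ∪ Q={G} → {A,G,T} (+1)
site 5, node ACINQW: AIW={C} ∪ CNQ={A,G,T} → {A,C,G,T} (+1)
site 6, node IW: I={C} ∪ W={A} → {A,C} (+1)
site 6, node AIW: A={C} ∩ IW={A,C} → {C} (+0)
site 6, node CN: C={T} ∪ N={C} → {C,T} (+1)
site 6, node CNQ: CN={C,T} ∪ Q={G} → {C,G,T} (+1)
site 6, node ACINQW: AIW={C} ∩ CNQ={C,G,T} → {C} (+0)
site 7, node IW: I={C} ∪ W={T} → {C,T} (+1)
site 7, node AIW: A={T} ∩ IW={C,T} → {T} (+0)
site 7, node CN: C={T} ∩ N={T} → {T} (+0)
site 7, node CNQ: CN={T} ∪ Q={C} → {C,T} (+1)
site 7, node ACINQW: AIW={T} ∩ CNQ={C,T} → {T} (+0)
per-site changes: [3, 3, 4, 3, 4, 4, 3, 2]; total = 26

3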